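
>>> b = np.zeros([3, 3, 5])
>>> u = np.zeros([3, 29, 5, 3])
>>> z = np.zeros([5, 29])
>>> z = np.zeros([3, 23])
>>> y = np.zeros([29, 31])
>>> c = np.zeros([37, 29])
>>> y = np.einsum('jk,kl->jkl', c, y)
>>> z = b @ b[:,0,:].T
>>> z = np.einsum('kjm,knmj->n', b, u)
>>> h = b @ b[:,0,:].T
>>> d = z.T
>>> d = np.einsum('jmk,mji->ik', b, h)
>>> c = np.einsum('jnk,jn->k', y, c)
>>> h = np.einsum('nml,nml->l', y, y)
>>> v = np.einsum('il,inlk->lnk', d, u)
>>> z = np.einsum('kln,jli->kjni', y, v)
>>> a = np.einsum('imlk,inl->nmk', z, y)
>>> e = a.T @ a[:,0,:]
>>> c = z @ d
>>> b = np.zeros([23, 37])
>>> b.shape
(23, 37)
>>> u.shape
(3, 29, 5, 3)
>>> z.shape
(37, 5, 31, 3)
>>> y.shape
(37, 29, 31)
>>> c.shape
(37, 5, 31, 5)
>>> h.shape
(31,)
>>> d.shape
(3, 5)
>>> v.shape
(5, 29, 3)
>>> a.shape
(29, 5, 3)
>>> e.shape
(3, 5, 3)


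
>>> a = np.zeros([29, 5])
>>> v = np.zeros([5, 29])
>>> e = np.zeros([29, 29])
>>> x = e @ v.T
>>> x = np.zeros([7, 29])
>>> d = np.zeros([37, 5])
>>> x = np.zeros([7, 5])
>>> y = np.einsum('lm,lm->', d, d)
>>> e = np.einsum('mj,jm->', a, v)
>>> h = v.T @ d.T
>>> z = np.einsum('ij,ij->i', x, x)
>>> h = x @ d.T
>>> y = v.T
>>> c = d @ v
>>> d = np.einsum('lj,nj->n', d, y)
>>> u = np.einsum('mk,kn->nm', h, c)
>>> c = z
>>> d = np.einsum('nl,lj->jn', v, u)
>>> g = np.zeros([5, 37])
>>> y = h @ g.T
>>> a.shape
(29, 5)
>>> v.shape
(5, 29)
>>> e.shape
()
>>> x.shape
(7, 5)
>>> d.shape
(7, 5)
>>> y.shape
(7, 5)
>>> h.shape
(7, 37)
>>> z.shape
(7,)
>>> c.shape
(7,)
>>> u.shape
(29, 7)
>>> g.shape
(5, 37)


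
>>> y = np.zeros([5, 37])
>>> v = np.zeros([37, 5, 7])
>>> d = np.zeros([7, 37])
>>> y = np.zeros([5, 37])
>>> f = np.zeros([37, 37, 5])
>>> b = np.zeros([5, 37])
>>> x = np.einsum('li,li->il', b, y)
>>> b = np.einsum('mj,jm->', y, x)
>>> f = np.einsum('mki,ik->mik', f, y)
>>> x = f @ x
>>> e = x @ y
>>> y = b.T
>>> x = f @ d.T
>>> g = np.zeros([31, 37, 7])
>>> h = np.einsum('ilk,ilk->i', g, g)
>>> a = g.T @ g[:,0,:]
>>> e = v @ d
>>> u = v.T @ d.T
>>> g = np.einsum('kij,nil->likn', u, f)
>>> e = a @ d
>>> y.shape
()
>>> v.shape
(37, 5, 7)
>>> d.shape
(7, 37)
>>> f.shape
(37, 5, 37)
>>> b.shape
()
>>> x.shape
(37, 5, 7)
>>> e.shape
(7, 37, 37)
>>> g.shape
(37, 5, 7, 37)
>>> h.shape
(31,)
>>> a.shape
(7, 37, 7)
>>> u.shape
(7, 5, 7)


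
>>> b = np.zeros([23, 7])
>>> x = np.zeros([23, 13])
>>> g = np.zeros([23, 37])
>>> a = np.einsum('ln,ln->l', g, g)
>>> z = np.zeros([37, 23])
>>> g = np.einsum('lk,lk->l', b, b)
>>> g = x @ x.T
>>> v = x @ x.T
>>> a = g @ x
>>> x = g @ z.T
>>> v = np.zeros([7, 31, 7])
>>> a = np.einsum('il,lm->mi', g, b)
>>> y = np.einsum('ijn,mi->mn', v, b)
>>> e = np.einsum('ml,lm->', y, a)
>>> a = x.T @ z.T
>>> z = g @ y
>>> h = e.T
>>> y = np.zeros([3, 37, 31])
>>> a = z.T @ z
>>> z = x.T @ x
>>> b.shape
(23, 7)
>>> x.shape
(23, 37)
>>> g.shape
(23, 23)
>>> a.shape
(7, 7)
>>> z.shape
(37, 37)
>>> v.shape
(7, 31, 7)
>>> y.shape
(3, 37, 31)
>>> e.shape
()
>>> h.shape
()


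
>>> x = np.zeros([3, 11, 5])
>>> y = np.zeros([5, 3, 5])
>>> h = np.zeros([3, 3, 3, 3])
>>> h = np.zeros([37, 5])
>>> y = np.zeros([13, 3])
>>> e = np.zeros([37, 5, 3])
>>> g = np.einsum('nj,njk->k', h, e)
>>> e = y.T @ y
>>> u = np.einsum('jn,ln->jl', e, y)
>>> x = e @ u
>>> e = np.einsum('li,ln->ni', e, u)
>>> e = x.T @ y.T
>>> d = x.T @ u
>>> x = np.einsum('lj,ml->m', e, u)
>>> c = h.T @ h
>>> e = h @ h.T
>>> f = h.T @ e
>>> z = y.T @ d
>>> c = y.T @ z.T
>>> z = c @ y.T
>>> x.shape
(3,)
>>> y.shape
(13, 3)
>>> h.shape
(37, 5)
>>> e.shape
(37, 37)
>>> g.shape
(3,)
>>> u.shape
(3, 13)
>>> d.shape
(13, 13)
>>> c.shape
(3, 3)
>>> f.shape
(5, 37)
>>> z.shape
(3, 13)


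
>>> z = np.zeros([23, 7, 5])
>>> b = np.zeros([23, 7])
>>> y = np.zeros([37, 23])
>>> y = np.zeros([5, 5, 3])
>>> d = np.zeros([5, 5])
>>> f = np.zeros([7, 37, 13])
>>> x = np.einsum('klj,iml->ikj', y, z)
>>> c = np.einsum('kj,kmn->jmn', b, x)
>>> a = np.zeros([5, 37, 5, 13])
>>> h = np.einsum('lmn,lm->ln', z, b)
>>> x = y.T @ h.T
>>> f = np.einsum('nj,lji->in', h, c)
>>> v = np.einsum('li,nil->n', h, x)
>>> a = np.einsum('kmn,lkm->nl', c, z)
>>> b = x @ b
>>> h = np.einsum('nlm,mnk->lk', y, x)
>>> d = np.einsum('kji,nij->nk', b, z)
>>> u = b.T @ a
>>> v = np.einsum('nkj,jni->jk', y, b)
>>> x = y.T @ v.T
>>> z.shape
(23, 7, 5)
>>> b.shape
(3, 5, 7)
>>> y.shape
(5, 5, 3)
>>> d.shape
(23, 3)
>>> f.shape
(3, 23)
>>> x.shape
(3, 5, 3)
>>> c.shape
(7, 5, 3)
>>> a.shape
(3, 23)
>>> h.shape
(5, 23)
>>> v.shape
(3, 5)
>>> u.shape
(7, 5, 23)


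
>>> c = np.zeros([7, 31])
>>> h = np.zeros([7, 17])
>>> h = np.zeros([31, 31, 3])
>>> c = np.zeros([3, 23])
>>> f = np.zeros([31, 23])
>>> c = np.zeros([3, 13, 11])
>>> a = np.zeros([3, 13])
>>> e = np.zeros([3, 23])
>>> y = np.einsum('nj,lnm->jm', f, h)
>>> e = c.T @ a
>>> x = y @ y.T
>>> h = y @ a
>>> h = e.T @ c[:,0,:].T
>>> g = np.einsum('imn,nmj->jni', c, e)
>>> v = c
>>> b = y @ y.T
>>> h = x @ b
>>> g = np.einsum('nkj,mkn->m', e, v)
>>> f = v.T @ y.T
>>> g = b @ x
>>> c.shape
(3, 13, 11)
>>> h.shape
(23, 23)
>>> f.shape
(11, 13, 23)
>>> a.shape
(3, 13)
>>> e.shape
(11, 13, 13)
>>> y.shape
(23, 3)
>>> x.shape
(23, 23)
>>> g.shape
(23, 23)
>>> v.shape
(3, 13, 11)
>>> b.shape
(23, 23)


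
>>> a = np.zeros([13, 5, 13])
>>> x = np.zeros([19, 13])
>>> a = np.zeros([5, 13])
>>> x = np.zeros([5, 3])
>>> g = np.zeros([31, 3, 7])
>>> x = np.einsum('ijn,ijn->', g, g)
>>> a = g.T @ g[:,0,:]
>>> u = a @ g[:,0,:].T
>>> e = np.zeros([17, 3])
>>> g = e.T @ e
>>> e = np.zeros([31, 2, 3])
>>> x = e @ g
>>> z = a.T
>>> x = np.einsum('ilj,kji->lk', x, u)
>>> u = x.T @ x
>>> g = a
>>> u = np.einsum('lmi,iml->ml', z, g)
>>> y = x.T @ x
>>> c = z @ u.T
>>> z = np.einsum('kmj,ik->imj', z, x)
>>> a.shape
(7, 3, 7)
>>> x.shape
(2, 7)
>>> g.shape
(7, 3, 7)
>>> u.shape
(3, 7)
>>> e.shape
(31, 2, 3)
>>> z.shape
(2, 3, 7)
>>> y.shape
(7, 7)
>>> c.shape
(7, 3, 3)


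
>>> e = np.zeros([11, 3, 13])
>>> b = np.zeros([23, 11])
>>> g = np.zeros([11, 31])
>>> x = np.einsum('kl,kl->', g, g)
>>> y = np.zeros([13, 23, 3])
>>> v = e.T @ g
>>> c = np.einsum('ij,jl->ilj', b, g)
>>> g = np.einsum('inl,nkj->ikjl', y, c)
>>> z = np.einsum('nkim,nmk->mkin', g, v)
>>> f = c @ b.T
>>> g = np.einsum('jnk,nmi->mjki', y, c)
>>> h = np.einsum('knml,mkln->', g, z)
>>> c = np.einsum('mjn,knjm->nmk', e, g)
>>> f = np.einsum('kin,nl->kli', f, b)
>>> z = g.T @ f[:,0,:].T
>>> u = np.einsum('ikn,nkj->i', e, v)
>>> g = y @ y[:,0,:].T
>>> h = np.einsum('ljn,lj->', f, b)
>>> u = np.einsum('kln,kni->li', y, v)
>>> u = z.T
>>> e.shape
(11, 3, 13)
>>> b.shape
(23, 11)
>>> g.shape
(13, 23, 13)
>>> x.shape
()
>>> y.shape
(13, 23, 3)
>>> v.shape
(13, 3, 31)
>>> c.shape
(13, 11, 31)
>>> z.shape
(11, 3, 13, 23)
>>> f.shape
(23, 11, 31)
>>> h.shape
()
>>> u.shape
(23, 13, 3, 11)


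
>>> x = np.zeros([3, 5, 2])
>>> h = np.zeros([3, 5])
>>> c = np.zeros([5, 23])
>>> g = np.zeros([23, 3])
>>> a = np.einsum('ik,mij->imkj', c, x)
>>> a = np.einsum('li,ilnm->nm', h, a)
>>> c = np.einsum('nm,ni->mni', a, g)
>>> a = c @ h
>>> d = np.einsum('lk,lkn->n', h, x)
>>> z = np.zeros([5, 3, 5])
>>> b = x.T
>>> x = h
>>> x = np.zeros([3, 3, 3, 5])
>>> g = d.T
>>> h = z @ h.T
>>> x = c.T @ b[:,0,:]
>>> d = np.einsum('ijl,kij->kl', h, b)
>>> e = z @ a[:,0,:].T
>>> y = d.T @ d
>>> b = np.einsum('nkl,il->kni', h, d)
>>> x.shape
(3, 23, 3)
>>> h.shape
(5, 3, 3)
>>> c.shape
(2, 23, 3)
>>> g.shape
(2,)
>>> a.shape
(2, 23, 5)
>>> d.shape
(2, 3)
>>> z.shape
(5, 3, 5)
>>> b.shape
(3, 5, 2)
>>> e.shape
(5, 3, 2)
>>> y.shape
(3, 3)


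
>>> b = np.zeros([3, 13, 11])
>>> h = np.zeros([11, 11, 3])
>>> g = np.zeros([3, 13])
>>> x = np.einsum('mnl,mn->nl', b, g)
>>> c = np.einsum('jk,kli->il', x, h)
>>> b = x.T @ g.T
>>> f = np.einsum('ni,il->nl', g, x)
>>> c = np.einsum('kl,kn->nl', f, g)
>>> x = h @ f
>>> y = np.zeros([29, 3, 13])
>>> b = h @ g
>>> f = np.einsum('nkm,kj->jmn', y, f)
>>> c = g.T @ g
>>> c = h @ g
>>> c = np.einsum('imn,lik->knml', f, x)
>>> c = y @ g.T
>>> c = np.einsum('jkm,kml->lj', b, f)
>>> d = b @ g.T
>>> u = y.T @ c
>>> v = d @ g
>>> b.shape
(11, 11, 13)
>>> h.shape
(11, 11, 3)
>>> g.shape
(3, 13)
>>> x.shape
(11, 11, 11)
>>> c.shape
(29, 11)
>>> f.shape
(11, 13, 29)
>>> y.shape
(29, 3, 13)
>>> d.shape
(11, 11, 3)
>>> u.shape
(13, 3, 11)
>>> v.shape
(11, 11, 13)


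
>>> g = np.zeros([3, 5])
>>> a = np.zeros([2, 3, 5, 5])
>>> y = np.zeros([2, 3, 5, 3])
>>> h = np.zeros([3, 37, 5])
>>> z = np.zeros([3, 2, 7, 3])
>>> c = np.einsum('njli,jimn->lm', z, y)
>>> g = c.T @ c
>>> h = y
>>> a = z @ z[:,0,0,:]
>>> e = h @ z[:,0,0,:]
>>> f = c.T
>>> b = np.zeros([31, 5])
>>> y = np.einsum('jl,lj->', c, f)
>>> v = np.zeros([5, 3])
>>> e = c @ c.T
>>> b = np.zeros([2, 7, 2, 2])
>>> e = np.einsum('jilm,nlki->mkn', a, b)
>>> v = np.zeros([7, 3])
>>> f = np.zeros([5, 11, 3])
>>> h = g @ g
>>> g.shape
(5, 5)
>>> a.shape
(3, 2, 7, 3)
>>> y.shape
()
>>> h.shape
(5, 5)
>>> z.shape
(3, 2, 7, 3)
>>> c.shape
(7, 5)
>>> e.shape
(3, 2, 2)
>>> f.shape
(5, 11, 3)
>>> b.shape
(2, 7, 2, 2)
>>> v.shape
(7, 3)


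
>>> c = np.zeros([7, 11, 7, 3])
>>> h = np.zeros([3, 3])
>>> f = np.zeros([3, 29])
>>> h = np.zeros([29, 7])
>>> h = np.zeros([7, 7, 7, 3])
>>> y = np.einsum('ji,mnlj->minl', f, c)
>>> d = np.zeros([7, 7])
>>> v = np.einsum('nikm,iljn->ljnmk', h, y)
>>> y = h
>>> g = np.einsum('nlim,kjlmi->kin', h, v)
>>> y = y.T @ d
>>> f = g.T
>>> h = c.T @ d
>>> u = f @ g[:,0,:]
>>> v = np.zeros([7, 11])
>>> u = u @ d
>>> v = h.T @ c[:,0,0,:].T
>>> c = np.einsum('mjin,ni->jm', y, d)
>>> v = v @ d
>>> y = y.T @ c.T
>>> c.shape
(7, 3)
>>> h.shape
(3, 7, 11, 7)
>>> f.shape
(7, 7, 29)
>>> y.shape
(7, 7, 7, 7)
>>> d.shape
(7, 7)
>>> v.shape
(7, 11, 7, 7)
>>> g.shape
(29, 7, 7)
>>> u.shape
(7, 7, 7)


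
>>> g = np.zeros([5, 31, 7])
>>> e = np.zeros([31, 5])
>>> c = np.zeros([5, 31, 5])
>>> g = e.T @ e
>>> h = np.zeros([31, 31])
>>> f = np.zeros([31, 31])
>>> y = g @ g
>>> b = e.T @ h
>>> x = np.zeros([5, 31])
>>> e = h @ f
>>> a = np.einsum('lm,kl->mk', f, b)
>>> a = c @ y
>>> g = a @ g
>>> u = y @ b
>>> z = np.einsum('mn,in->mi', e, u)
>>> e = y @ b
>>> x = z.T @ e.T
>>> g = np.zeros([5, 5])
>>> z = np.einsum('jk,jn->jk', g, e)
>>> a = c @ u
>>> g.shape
(5, 5)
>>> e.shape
(5, 31)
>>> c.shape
(5, 31, 5)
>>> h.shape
(31, 31)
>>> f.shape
(31, 31)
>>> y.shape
(5, 5)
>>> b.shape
(5, 31)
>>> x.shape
(5, 5)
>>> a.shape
(5, 31, 31)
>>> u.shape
(5, 31)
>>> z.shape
(5, 5)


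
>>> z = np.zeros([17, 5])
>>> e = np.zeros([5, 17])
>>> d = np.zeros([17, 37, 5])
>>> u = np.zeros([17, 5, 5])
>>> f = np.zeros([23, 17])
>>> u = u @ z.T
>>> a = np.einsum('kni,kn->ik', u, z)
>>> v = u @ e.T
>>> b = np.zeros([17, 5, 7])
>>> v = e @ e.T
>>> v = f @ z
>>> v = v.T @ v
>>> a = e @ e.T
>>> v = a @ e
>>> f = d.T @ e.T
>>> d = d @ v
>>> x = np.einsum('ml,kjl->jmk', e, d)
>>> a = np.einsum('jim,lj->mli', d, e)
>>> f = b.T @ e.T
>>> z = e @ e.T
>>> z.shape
(5, 5)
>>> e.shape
(5, 17)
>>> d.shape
(17, 37, 17)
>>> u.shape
(17, 5, 17)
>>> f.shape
(7, 5, 5)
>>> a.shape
(17, 5, 37)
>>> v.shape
(5, 17)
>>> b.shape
(17, 5, 7)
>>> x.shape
(37, 5, 17)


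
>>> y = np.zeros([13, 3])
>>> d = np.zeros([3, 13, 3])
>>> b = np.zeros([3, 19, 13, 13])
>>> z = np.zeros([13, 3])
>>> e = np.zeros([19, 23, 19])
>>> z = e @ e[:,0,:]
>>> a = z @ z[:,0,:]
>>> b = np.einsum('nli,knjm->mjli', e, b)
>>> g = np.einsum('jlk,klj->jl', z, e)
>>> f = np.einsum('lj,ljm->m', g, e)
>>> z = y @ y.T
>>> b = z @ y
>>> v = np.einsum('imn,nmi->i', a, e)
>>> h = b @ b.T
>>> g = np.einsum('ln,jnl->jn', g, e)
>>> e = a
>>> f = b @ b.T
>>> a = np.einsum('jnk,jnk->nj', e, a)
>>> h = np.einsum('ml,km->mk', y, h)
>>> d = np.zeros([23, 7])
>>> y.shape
(13, 3)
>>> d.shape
(23, 7)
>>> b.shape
(13, 3)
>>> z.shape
(13, 13)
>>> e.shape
(19, 23, 19)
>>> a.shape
(23, 19)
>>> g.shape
(19, 23)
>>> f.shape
(13, 13)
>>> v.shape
(19,)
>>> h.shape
(13, 13)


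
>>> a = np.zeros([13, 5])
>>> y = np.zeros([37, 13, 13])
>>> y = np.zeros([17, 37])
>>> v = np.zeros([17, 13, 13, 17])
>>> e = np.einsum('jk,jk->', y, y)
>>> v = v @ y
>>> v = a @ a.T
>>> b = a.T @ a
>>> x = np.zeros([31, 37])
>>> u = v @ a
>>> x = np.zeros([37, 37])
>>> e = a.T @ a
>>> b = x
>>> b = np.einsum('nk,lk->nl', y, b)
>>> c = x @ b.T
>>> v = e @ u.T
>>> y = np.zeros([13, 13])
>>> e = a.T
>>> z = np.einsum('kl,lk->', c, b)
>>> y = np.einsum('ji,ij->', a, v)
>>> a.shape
(13, 5)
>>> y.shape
()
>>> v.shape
(5, 13)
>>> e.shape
(5, 13)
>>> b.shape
(17, 37)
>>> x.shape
(37, 37)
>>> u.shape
(13, 5)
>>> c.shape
(37, 17)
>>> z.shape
()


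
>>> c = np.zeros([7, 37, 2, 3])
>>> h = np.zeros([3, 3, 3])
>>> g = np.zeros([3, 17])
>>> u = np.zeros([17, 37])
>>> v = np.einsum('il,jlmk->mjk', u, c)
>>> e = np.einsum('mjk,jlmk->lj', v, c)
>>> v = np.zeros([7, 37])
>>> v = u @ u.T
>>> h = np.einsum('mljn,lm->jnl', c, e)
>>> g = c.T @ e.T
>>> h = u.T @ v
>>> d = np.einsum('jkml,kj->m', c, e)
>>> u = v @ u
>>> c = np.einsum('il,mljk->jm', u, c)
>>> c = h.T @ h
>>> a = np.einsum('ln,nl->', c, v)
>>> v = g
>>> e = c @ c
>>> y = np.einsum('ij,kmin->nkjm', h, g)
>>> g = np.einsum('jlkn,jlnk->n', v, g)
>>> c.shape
(17, 17)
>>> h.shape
(37, 17)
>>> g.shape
(37,)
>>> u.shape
(17, 37)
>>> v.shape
(3, 2, 37, 37)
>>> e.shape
(17, 17)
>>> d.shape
(2,)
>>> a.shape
()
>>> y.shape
(37, 3, 17, 2)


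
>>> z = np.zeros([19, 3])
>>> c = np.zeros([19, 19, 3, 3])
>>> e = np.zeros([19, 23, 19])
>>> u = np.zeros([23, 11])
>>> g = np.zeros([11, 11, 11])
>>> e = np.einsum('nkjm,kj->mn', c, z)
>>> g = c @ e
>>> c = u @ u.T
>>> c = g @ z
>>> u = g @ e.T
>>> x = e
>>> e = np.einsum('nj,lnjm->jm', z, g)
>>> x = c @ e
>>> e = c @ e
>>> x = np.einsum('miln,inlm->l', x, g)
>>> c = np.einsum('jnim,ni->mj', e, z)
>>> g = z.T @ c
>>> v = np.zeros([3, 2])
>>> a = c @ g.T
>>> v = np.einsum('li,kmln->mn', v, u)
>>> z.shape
(19, 3)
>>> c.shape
(19, 19)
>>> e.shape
(19, 19, 3, 19)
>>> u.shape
(19, 19, 3, 3)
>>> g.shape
(3, 19)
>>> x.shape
(3,)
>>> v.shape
(19, 3)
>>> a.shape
(19, 3)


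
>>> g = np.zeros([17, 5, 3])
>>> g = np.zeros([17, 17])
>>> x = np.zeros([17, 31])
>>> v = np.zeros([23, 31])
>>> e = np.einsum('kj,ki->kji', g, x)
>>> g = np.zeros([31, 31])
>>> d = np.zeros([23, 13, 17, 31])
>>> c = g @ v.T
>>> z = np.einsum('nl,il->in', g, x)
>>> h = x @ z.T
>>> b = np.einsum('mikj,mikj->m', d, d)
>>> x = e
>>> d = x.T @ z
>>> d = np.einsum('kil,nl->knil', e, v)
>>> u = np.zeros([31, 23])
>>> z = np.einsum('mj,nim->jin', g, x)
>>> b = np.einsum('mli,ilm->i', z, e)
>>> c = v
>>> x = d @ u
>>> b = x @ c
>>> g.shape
(31, 31)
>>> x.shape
(17, 23, 17, 23)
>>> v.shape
(23, 31)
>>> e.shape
(17, 17, 31)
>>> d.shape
(17, 23, 17, 31)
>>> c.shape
(23, 31)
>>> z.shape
(31, 17, 17)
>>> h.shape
(17, 17)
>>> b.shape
(17, 23, 17, 31)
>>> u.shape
(31, 23)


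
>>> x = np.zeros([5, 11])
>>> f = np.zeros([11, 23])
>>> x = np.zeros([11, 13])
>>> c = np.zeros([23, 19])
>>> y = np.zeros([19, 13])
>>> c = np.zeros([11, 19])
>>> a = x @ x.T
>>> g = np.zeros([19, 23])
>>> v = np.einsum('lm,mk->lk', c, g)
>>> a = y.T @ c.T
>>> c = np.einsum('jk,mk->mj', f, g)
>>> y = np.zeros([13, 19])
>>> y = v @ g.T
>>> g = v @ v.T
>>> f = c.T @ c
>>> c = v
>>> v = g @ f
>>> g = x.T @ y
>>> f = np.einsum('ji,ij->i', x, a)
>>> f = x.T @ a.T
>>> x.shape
(11, 13)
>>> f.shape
(13, 13)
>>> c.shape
(11, 23)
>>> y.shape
(11, 19)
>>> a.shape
(13, 11)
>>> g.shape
(13, 19)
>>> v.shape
(11, 11)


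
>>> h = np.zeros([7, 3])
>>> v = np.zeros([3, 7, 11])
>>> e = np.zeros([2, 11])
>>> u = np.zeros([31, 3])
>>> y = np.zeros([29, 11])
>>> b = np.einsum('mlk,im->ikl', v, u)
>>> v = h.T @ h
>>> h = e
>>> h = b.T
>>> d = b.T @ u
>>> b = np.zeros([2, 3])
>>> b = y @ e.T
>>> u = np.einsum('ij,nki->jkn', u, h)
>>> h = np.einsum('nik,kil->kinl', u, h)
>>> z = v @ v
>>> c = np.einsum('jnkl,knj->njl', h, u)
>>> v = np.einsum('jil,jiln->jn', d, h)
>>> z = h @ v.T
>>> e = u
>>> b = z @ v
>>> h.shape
(7, 11, 3, 31)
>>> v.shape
(7, 31)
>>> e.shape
(3, 11, 7)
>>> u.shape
(3, 11, 7)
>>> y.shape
(29, 11)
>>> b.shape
(7, 11, 3, 31)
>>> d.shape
(7, 11, 3)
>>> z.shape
(7, 11, 3, 7)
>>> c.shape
(11, 7, 31)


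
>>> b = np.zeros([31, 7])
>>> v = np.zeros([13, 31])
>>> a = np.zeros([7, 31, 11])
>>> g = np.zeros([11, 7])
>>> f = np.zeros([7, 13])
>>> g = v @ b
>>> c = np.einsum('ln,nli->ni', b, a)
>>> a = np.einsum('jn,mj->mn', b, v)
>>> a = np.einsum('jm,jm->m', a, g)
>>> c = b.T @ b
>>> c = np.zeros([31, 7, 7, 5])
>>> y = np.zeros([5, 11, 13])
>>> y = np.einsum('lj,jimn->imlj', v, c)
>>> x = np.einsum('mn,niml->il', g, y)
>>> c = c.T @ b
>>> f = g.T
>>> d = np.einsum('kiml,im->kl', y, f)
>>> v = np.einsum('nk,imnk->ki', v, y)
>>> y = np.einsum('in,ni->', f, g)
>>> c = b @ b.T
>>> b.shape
(31, 7)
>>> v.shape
(31, 7)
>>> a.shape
(7,)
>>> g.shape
(13, 7)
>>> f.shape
(7, 13)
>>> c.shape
(31, 31)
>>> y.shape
()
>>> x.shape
(7, 31)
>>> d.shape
(7, 31)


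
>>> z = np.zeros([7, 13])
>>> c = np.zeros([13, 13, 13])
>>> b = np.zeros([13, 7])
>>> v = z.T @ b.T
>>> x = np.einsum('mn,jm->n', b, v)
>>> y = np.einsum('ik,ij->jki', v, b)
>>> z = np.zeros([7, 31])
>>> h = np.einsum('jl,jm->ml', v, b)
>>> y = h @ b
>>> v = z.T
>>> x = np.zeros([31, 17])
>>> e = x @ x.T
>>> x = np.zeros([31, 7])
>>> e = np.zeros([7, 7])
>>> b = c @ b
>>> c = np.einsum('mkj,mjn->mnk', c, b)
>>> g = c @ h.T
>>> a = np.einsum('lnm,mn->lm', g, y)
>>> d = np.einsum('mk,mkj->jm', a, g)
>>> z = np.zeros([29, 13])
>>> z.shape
(29, 13)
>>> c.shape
(13, 7, 13)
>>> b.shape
(13, 13, 7)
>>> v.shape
(31, 7)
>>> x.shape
(31, 7)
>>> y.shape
(7, 7)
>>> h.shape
(7, 13)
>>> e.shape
(7, 7)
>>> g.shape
(13, 7, 7)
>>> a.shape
(13, 7)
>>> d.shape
(7, 13)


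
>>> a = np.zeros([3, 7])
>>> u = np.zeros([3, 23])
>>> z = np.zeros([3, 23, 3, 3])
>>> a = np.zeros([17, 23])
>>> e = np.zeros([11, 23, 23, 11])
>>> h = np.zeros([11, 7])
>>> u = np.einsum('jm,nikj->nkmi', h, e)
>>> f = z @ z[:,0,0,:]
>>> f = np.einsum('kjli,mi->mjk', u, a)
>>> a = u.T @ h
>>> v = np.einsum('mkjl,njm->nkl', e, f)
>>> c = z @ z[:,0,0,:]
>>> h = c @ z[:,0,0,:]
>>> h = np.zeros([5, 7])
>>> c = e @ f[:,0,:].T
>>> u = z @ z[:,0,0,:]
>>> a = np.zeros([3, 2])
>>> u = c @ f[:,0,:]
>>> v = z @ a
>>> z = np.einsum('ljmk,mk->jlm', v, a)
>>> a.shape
(3, 2)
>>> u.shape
(11, 23, 23, 11)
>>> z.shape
(23, 3, 3)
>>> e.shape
(11, 23, 23, 11)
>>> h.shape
(5, 7)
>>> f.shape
(17, 23, 11)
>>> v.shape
(3, 23, 3, 2)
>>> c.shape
(11, 23, 23, 17)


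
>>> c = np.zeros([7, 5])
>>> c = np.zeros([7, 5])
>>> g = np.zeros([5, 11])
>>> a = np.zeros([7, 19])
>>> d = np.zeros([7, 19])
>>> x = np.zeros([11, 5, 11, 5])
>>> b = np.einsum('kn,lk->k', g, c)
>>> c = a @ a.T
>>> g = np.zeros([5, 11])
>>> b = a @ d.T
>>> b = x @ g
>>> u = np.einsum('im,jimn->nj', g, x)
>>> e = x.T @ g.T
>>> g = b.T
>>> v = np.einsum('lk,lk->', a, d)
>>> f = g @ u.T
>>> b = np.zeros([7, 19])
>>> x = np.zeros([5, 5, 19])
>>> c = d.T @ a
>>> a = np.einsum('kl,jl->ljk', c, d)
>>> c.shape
(19, 19)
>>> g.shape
(11, 11, 5, 11)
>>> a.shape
(19, 7, 19)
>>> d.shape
(7, 19)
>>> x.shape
(5, 5, 19)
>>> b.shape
(7, 19)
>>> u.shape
(5, 11)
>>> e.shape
(5, 11, 5, 5)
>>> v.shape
()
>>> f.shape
(11, 11, 5, 5)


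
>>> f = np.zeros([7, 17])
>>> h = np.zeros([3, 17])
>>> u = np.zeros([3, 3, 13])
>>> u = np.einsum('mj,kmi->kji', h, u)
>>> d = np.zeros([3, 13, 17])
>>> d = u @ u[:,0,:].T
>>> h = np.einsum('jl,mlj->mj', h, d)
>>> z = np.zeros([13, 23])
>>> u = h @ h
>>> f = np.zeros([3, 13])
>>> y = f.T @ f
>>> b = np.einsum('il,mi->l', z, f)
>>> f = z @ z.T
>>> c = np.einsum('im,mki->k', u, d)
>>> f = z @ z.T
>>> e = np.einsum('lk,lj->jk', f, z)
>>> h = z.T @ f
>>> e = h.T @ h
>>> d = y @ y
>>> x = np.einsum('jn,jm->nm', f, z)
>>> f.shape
(13, 13)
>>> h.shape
(23, 13)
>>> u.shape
(3, 3)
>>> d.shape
(13, 13)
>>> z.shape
(13, 23)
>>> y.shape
(13, 13)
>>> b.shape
(23,)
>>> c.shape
(17,)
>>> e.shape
(13, 13)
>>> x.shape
(13, 23)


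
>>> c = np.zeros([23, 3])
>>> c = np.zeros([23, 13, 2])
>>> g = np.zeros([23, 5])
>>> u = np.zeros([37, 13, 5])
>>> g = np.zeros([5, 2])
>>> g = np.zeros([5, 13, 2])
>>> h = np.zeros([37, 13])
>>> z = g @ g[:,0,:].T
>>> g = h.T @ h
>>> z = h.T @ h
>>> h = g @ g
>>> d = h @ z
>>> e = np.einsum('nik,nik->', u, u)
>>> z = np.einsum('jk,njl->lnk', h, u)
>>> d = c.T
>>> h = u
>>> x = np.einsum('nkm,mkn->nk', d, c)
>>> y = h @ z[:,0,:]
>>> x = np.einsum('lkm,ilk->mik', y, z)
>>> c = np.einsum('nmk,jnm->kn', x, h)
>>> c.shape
(13, 13)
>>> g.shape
(13, 13)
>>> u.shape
(37, 13, 5)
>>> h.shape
(37, 13, 5)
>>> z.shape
(5, 37, 13)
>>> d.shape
(2, 13, 23)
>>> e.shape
()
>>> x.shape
(13, 5, 13)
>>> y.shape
(37, 13, 13)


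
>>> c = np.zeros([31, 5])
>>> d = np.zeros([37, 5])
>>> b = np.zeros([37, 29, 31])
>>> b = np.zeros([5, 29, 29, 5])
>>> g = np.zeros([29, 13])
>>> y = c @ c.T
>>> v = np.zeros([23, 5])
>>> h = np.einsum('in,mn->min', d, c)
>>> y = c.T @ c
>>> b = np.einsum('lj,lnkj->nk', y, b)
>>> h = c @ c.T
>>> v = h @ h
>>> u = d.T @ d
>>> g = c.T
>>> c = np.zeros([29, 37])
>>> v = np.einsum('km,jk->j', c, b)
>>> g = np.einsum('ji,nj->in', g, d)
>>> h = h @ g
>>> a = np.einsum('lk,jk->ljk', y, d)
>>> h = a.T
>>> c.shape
(29, 37)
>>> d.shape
(37, 5)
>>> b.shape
(29, 29)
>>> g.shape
(31, 37)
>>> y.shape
(5, 5)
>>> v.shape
(29,)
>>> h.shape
(5, 37, 5)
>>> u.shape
(5, 5)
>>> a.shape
(5, 37, 5)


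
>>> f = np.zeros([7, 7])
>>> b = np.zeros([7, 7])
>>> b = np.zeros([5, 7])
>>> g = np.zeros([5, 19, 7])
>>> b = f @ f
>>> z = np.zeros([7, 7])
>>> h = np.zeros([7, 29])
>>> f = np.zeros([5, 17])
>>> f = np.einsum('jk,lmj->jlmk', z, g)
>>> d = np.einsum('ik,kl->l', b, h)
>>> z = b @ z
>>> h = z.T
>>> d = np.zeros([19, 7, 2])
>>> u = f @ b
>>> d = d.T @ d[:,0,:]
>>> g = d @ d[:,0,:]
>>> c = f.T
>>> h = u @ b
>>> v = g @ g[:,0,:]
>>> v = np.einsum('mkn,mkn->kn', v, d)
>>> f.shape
(7, 5, 19, 7)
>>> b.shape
(7, 7)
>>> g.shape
(2, 7, 2)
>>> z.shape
(7, 7)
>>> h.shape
(7, 5, 19, 7)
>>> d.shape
(2, 7, 2)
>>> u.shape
(7, 5, 19, 7)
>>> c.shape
(7, 19, 5, 7)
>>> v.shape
(7, 2)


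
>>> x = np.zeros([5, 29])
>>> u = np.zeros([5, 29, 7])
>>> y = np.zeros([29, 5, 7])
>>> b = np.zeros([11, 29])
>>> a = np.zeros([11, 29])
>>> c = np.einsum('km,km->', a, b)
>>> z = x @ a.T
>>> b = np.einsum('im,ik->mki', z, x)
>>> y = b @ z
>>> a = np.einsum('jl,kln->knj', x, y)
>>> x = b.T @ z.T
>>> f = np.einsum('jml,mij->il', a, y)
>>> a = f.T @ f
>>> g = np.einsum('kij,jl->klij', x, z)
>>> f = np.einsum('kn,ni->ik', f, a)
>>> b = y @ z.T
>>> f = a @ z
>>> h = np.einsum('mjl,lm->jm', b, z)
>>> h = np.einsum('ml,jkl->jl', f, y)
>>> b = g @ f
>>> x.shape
(5, 29, 5)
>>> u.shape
(5, 29, 7)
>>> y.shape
(11, 29, 11)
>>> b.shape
(5, 11, 29, 11)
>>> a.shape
(5, 5)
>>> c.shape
()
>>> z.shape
(5, 11)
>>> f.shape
(5, 11)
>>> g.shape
(5, 11, 29, 5)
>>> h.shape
(11, 11)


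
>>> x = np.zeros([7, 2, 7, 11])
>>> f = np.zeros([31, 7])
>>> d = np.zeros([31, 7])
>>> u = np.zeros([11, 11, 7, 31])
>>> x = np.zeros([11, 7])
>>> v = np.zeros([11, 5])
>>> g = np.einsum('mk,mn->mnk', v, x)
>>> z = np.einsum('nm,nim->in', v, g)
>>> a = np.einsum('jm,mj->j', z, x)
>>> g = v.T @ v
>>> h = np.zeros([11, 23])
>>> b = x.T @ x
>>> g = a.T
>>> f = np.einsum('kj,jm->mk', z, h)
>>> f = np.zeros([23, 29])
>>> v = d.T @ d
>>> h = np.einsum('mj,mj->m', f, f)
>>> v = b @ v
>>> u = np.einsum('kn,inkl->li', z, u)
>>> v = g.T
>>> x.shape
(11, 7)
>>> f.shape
(23, 29)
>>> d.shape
(31, 7)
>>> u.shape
(31, 11)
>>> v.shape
(7,)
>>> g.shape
(7,)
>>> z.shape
(7, 11)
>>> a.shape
(7,)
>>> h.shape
(23,)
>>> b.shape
(7, 7)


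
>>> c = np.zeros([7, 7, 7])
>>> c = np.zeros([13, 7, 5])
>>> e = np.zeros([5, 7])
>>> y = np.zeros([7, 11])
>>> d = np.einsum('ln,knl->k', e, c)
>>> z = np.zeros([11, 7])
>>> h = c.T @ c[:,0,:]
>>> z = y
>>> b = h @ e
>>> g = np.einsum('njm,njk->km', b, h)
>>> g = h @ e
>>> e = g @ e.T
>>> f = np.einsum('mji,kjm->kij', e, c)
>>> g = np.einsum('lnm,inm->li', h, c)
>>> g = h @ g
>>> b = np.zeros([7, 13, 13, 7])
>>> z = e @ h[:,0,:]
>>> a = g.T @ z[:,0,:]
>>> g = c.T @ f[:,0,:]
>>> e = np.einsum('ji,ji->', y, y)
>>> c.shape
(13, 7, 5)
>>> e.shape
()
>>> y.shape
(7, 11)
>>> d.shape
(13,)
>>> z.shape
(5, 7, 5)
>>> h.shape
(5, 7, 5)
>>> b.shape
(7, 13, 13, 7)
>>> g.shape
(5, 7, 7)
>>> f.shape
(13, 5, 7)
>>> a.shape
(13, 7, 5)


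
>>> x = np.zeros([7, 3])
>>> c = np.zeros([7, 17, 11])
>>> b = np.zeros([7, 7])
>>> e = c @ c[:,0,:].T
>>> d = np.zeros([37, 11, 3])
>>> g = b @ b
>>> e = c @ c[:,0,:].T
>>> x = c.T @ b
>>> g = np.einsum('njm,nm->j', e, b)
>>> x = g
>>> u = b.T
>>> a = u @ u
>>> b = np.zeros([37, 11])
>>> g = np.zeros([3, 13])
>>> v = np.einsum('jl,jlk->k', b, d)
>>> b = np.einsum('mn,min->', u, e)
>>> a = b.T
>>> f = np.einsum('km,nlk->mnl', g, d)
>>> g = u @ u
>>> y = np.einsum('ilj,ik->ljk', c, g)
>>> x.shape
(17,)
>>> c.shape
(7, 17, 11)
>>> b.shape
()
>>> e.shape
(7, 17, 7)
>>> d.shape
(37, 11, 3)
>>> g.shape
(7, 7)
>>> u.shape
(7, 7)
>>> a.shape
()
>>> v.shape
(3,)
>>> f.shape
(13, 37, 11)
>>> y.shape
(17, 11, 7)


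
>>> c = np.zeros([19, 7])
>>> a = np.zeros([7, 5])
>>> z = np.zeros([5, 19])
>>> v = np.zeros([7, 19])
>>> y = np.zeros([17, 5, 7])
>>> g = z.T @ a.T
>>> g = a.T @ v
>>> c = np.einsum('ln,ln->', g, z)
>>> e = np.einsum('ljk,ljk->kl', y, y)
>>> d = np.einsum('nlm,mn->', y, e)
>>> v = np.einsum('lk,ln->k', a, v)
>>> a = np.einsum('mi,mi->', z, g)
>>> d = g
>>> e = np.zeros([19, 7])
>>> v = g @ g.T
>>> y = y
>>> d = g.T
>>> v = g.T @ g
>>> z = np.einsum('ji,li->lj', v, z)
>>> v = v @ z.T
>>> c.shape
()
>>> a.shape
()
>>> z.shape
(5, 19)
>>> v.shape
(19, 5)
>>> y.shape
(17, 5, 7)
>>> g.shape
(5, 19)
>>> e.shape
(19, 7)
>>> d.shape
(19, 5)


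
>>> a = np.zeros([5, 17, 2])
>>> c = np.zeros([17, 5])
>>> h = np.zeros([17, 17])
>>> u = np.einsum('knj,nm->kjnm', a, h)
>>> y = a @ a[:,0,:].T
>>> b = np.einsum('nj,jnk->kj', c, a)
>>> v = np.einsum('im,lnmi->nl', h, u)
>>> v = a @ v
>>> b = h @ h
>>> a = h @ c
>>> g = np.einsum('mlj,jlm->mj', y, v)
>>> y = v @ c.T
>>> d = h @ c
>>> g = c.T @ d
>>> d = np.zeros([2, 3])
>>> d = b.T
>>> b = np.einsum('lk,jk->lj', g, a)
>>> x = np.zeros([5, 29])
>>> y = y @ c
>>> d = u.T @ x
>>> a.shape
(17, 5)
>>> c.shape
(17, 5)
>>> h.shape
(17, 17)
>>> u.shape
(5, 2, 17, 17)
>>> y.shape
(5, 17, 5)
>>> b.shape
(5, 17)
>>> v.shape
(5, 17, 5)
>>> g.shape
(5, 5)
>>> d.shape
(17, 17, 2, 29)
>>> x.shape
(5, 29)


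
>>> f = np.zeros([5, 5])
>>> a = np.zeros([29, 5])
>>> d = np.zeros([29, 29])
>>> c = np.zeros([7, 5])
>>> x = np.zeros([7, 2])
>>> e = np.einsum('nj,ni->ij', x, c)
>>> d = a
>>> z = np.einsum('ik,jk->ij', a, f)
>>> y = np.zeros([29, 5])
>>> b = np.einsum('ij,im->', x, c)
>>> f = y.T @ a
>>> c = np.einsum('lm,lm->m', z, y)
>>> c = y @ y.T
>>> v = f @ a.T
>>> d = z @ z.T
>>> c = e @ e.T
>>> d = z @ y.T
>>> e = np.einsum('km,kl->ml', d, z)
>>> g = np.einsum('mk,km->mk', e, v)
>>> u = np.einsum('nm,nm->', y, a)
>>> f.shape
(5, 5)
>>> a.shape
(29, 5)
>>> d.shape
(29, 29)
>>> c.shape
(5, 5)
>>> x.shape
(7, 2)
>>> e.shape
(29, 5)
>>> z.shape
(29, 5)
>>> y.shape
(29, 5)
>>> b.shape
()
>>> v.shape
(5, 29)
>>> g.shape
(29, 5)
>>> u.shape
()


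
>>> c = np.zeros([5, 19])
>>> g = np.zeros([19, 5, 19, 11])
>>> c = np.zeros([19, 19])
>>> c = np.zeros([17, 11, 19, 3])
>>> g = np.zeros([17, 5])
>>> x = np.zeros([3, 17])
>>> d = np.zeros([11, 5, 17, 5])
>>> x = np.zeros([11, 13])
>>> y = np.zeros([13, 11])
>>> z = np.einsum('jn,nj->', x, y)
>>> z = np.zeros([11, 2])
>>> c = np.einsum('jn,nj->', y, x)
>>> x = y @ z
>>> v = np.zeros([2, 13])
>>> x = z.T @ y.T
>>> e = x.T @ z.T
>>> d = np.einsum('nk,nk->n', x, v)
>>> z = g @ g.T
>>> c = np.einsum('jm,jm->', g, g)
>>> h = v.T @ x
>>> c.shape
()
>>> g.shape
(17, 5)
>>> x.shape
(2, 13)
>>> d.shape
(2,)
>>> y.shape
(13, 11)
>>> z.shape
(17, 17)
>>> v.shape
(2, 13)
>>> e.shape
(13, 11)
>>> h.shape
(13, 13)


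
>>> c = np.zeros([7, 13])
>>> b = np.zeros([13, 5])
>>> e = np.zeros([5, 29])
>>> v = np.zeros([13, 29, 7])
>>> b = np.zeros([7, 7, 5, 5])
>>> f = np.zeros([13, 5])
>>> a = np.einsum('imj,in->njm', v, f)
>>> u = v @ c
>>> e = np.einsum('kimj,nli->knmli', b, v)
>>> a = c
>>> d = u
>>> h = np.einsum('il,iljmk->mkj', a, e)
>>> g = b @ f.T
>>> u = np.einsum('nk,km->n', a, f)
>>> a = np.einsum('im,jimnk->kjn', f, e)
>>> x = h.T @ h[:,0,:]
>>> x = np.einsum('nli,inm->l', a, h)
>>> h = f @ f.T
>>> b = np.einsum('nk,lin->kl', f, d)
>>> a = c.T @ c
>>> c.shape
(7, 13)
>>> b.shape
(5, 13)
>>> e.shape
(7, 13, 5, 29, 7)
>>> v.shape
(13, 29, 7)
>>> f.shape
(13, 5)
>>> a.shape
(13, 13)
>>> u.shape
(7,)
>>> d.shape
(13, 29, 13)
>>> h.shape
(13, 13)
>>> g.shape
(7, 7, 5, 13)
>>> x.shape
(7,)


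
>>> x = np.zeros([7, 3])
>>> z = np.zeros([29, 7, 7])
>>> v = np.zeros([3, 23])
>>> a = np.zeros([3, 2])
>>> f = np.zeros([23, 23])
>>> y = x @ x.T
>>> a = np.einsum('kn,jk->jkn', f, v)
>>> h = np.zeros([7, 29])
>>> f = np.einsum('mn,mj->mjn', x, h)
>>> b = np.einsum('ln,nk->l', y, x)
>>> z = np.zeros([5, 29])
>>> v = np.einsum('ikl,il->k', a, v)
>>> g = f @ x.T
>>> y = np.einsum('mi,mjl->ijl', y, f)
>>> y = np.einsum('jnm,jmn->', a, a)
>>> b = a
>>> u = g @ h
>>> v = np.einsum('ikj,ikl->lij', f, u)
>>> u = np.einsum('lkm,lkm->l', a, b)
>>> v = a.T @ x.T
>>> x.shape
(7, 3)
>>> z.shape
(5, 29)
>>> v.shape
(23, 23, 7)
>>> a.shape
(3, 23, 23)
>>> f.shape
(7, 29, 3)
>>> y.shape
()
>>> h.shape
(7, 29)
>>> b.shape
(3, 23, 23)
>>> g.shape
(7, 29, 7)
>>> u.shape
(3,)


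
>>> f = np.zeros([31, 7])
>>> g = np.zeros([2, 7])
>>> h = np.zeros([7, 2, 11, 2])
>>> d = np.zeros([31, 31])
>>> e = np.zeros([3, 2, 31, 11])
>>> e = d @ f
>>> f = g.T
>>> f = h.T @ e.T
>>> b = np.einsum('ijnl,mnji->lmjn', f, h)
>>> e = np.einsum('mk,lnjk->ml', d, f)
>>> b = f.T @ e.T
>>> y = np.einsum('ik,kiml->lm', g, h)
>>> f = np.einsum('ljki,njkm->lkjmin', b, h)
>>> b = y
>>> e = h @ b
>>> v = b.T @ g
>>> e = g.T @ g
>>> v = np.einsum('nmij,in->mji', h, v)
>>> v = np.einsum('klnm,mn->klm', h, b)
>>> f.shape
(31, 11, 2, 2, 31, 7)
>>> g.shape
(2, 7)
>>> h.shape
(7, 2, 11, 2)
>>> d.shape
(31, 31)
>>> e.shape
(7, 7)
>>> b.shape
(2, 11)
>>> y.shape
(2, 11)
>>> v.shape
(7, 2, 2)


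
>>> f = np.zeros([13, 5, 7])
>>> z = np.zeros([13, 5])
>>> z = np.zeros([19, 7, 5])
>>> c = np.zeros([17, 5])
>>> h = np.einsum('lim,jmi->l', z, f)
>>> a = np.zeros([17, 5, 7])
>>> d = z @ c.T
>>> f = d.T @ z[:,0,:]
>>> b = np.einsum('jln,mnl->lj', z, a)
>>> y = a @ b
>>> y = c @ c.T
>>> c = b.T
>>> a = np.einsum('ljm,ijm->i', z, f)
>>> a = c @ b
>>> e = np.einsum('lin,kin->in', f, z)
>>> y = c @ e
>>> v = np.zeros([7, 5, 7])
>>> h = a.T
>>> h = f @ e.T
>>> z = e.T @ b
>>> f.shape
(17, 7, 5)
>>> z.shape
(5, 19)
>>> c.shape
(19, 7)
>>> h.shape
(17, 7, 7)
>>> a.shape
(19, 19)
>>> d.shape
(19, 7, 17)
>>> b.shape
(7, 19)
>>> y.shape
(19, 5)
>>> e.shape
(7, 5)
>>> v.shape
(7, 5, 7)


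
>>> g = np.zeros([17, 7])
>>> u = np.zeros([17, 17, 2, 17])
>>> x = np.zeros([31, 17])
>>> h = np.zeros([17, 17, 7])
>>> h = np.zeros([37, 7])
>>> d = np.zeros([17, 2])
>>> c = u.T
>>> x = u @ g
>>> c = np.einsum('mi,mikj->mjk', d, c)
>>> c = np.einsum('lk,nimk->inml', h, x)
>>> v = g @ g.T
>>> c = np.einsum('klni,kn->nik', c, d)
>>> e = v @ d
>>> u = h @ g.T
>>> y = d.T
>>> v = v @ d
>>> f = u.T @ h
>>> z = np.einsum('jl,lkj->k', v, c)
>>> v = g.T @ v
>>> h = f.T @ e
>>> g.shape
(17, 7)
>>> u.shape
(37, 17)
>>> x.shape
(17, 17, 2, 7)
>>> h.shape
(7, 2)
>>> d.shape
(17, 2)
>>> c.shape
(2, 37, 17)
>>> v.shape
(7, 2)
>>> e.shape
(17, 2)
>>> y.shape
(2, 17)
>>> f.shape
(17, 7)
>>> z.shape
(37,)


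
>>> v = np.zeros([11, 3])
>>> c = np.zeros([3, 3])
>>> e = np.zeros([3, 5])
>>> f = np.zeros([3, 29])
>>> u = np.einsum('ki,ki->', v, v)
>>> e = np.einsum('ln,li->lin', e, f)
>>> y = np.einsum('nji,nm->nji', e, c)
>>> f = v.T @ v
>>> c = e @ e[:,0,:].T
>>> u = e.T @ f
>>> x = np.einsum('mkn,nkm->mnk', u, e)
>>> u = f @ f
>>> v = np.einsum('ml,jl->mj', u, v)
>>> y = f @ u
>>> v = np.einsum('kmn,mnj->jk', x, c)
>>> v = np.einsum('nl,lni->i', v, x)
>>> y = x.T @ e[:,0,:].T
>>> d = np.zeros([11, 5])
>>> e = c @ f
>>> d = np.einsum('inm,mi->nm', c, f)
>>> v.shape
(29,)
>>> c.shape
(3, 29, 3)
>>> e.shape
(3, 29, 3)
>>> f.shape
(3, 3)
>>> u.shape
(3, 3)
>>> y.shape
(29, 3, 3)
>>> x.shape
(5, 3, 29)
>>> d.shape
(29, 3)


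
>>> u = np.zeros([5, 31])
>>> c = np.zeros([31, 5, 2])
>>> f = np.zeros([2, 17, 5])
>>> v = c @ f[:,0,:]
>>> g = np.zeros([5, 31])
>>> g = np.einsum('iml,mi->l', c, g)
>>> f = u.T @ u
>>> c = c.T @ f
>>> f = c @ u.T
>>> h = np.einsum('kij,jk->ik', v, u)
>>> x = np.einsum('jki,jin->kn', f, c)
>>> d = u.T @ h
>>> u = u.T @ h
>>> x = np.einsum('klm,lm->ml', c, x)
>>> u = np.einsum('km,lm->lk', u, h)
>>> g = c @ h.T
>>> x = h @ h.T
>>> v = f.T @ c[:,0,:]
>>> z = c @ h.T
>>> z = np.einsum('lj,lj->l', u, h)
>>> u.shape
(5, 31)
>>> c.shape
(2, 5, 31)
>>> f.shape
(2, 5, 5)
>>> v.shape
(5, 5, 31)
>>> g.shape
(2, 5, 5)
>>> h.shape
(5, 31)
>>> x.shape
(5, 5)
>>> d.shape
(31, 31)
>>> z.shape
(5,)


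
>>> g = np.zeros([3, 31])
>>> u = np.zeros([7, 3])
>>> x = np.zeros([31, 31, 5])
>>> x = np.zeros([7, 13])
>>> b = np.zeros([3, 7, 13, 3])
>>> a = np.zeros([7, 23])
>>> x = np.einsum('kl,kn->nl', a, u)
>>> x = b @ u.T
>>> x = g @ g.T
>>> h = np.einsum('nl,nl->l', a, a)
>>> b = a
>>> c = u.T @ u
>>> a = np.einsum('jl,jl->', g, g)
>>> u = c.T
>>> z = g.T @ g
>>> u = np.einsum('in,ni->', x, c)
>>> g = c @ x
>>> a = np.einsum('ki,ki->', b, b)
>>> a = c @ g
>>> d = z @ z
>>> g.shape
(3, 3)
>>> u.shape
()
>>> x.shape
(3, 3)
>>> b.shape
(7, 23)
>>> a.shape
(3, 3)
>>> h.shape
(23,)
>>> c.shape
(3, 3)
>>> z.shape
(31, 31)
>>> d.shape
(31, 31)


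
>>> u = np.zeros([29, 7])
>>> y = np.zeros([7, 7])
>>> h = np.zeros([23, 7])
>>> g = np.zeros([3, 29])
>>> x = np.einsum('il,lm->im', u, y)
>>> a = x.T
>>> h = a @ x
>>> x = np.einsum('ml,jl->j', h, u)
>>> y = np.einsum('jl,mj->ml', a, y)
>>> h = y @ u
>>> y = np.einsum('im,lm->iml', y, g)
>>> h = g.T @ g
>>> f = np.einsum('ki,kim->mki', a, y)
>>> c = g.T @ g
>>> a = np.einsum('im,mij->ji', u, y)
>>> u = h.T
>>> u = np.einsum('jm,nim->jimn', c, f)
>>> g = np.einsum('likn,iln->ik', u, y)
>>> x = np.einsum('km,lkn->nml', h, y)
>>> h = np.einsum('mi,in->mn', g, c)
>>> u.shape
(29, 7, 29, 3)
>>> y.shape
(7, 29, 3)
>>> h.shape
(7, 29)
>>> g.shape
(7, 29)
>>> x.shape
(3, 29, 7)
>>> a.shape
(3, 29)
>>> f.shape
(3, 7, 29)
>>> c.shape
(29, 29)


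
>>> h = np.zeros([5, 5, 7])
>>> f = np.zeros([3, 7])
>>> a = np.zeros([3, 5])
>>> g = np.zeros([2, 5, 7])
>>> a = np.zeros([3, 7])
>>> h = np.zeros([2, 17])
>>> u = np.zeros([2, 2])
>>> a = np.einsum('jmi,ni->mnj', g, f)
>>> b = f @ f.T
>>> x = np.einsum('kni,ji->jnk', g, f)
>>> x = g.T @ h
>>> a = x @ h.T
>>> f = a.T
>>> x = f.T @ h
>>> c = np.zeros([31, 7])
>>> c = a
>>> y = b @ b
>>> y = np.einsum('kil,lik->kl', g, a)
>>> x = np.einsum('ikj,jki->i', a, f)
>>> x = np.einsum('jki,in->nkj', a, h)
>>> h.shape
(2, 17)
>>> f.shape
(2, 5, 7)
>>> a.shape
(7, 5, 2)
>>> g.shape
(2, 5, 7)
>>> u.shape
(2, 2)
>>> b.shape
(3, 3)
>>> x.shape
(17, 5, 7)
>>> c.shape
(7, 5, 2)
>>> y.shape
(2, 7)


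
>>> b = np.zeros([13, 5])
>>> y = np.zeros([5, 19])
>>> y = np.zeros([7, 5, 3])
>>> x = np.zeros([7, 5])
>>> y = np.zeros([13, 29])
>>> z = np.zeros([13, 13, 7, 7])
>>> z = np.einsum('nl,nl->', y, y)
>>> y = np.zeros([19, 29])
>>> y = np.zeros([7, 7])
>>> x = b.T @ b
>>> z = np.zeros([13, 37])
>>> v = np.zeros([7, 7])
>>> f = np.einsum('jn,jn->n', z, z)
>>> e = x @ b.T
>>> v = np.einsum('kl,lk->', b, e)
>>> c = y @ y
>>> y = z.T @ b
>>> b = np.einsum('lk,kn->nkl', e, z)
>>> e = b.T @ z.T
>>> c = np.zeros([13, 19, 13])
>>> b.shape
(37, 13, 5)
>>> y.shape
(37, 5)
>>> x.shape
(5, 5)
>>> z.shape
(13, 37)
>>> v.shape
()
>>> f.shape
(37,)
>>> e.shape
(5, 13, 13)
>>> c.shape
(13, 19, 13)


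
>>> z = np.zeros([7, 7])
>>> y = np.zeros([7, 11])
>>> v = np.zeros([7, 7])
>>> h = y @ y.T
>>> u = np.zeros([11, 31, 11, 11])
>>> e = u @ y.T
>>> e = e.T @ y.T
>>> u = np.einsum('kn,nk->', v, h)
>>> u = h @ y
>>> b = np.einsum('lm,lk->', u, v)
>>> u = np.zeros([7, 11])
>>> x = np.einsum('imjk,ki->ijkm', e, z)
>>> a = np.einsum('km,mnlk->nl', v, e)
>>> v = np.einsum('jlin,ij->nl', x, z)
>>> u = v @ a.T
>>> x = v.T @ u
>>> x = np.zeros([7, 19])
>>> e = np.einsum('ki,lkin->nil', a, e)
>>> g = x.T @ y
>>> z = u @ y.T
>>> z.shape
(11, 7)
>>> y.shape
(7, 11)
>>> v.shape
(11, 31)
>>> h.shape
(7, 7)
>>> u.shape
(11, 11)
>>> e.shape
(7, 31, 7)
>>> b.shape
()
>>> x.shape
(7, 19)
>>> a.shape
(11, 31)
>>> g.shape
(19, 11)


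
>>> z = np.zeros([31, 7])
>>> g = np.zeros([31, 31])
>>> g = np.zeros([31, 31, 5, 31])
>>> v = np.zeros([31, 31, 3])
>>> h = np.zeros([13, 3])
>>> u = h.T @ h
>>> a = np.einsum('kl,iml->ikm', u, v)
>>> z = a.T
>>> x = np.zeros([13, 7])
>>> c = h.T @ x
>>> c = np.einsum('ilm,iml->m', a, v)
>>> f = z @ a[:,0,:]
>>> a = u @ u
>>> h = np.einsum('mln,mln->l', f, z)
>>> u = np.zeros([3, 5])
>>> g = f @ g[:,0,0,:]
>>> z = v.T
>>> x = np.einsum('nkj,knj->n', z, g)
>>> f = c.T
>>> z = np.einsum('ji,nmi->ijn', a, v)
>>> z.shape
(3, 3, 31)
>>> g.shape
(31, 3, 31)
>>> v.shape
(31, 31, 3)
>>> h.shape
(3,)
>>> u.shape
(3, 5)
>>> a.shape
(3, 3)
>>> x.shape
(3,)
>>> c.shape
(31,)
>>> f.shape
(31,)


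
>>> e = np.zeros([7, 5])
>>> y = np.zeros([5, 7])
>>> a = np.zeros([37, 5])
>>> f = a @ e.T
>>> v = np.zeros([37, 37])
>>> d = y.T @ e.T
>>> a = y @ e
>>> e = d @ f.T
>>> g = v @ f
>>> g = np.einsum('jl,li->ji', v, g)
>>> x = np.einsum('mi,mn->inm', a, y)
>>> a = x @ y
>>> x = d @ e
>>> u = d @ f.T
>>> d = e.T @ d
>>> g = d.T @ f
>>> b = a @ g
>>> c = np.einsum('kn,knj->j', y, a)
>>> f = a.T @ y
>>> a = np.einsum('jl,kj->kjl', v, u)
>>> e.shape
(7, 37)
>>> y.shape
(5, 7)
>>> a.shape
(7, 37, 37)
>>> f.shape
(7, 7, 7)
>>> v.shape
(37, 37)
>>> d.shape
(37, 7)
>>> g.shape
(7, 7)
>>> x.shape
(7, 37)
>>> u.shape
(7, 37)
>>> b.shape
(5, 7, 7)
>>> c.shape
(7,)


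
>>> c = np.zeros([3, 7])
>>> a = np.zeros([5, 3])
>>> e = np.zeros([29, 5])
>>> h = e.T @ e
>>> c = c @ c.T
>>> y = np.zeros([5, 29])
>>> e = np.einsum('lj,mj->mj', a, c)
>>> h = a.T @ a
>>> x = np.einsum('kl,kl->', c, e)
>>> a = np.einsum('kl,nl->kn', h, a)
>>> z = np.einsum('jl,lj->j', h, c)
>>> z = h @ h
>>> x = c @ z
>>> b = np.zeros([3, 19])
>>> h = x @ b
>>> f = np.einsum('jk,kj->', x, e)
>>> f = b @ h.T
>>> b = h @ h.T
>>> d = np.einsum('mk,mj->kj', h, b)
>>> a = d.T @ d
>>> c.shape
(3, 3)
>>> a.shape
(3, 3)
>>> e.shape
(3, 3)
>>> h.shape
(3, 19)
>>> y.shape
(5, 29)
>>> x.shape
(3, 3)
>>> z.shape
(3, 3)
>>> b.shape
(3, 3)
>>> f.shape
(3, 3)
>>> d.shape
(19, 3)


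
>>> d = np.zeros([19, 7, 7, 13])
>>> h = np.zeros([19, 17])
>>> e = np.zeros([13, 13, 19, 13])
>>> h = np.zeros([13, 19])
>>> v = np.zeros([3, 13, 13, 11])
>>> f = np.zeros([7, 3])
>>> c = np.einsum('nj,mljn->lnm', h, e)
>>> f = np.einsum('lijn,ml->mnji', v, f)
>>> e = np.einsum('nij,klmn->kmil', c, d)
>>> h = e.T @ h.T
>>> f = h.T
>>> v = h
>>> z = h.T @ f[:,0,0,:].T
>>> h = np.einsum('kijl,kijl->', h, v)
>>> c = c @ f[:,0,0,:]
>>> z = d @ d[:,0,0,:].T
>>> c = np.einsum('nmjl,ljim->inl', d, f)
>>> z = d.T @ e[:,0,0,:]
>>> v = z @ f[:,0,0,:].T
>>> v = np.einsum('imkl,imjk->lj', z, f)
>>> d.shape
(19, 7, 7, 13)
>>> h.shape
()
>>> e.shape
(19, 7, 13, 7)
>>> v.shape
(7, 13)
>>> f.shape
(13, 7, 13, 7)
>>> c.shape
(13, 19, 13)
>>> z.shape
(13, 7, 7, 7)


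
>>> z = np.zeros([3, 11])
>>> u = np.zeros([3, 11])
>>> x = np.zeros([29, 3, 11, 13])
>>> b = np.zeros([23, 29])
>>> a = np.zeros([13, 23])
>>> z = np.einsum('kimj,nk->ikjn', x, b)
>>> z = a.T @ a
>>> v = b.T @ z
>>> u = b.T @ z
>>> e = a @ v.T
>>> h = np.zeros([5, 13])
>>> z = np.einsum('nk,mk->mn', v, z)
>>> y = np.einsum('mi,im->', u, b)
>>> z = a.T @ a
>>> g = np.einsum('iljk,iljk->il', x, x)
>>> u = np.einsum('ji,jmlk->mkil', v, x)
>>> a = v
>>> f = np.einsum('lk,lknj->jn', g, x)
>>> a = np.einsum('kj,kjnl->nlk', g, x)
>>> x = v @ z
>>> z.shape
(23, 23)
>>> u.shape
(3, 13, 23, 11)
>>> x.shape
(29, 23)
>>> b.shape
(23, 29)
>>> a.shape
(11, 13, 29)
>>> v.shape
(29, 23)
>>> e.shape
(13, 29)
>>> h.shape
(5, 13)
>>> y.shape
()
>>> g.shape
(29, 3)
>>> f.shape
(13, 11)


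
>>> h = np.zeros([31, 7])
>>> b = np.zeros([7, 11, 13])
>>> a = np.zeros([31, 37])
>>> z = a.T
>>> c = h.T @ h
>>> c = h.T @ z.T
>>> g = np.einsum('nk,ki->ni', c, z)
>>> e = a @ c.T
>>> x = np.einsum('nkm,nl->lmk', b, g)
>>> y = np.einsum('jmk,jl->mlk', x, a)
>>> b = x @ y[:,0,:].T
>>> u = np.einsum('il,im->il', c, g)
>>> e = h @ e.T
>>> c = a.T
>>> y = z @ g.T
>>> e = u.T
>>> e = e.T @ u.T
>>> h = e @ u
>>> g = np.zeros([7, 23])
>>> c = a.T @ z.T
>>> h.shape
(7, 37)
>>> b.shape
(31, 13, 13)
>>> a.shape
(31, 37)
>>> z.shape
(37, 31)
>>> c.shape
(37, 37)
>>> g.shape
(7, 23)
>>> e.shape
(7, 7)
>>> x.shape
(31, 13, 11)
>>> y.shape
(37, 7)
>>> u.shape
(7, 37)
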